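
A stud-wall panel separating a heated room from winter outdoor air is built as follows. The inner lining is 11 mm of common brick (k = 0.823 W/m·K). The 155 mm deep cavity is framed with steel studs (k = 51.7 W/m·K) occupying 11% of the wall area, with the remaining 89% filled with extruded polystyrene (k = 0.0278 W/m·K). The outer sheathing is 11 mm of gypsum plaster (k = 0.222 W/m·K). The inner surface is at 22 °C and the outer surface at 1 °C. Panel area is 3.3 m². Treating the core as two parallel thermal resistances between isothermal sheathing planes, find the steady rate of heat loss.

Q ≈ 770 W

Sheathing layers in series; stud and cavity paths in parallel between them.
R_inner = 0.011/(0.823×3.3) = 0.00405 K/W
R_stud  = 0.155/(51.7×0.11×3.3) = 0.008259 K/W
R_cav   = 0.155/(0.0278×0.89×3.3) = 1.898 K/W
1/R_core = 1/R_stud + 1/R_cav → R_core = 0.008223 K/W
R_outer = 0.011/(0.222×3.3) = 0.01502 K/W
R_total = 0.02729 K/W
Q = ΔT/R_total = 21/0.02729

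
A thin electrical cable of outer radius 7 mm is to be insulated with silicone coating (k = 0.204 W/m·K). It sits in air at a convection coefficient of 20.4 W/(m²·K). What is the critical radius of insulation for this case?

r_cr ≈ 10 mm

For a cylinder r_cr = k/h = 0.204/20.4
r_cr = 10 mm; since the bare radius (7 mm) is below r_cr, adding a thin layer of insulation will *increase* heat loss.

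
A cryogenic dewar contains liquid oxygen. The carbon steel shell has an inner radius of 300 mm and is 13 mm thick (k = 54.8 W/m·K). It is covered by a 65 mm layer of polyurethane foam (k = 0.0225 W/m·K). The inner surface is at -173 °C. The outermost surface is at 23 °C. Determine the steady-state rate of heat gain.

Q ≈ 101 W

Each spherical layer contributes R = (1/r_i − 1/r_o)/(4πk):
R_carbon steel shell = (1/0.3 − 1/0.313)/(4π×54.8) = 2.01×10^-4 K/W
R_polyurethane foam = (1/0.313 − 1/0.378)/(4π×0.0225) = 1.943 K/W
R_total = 1.943 K/W
Q = ΔT/R_total = 196/1.943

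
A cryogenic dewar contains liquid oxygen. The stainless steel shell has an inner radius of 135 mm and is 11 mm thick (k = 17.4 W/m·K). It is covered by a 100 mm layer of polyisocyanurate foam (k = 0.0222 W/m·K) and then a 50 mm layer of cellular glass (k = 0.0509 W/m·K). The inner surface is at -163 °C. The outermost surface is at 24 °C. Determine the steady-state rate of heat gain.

Each spherical layer contributes R = (1/r_i − 1/r_o)/(4πk):
R_stainless steel shell = (1/0.135 − 1/0.146)/(4π×17.4) = 0.002552 K/W
R_polyisocyanurate foam = (1/0.146 − 1/0.246)/(4π×0.0222) = 9.98 K/W
R_cellular glass = (1/0.246 − 1/0.296)/(4π×0.0509) = 1.074 K/W
R_total = 11.06 K/W
Q = ΔT/R_total = 187/11.06

Q ≈ 16.9 W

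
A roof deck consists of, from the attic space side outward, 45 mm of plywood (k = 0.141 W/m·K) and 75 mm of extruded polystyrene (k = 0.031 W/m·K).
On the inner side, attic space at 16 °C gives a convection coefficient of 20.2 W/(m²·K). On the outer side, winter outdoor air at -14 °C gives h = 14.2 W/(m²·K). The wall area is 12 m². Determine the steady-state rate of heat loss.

Model the wall as resistances in series:
R_inner film = 1/(h_i·A) = 1/(20.2×12) = 0.004125 K/W
R_plywood = L/(kA) = 0.045/(0.141×12) = 0.0266 K/W
R_extruded polystyrene = L/(kA) = 0.075/(0.031×12) = 0.2016 K/W
R_outer film = 1/(h_o·A) = 1/(14.2×12) = 0.005869 K/W
R_total = 0.2382 K/W
Q = ΔT / R_total = 30 / 0.2382

Q ≈ 126 W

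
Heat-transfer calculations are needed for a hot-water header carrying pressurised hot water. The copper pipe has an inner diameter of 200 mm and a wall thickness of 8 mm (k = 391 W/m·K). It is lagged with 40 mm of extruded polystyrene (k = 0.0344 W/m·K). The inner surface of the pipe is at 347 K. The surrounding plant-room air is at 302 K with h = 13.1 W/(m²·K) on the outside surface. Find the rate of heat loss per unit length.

q′ ≈ 29.2 W/m

Radial resistances (cylindrical: R_cond = ln(r_o/r_i)/(2πkL), R_conv = 1/(h·2πrL)):
R_copper pipe wall = ln(108/100)/(2π×391×1) = 3.133×10^-5 K/W
R_extruded polystyrene = ln(148/108)/(2π×0.0344×1) = 1.458 K/W
R_outer film = 1/(h_o·2πr_oL) = 1/(13.1×2π×0.148×1) = 0.08209 K/W
R_total = 1.54 K/W
Q = ΔT/R_total = 45/1.54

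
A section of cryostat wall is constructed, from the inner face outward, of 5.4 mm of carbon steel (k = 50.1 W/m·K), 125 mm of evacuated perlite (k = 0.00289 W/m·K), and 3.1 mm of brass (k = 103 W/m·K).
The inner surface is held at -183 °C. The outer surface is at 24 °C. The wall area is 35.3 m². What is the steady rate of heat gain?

Model the wall as resistances in series:
R_carbon steel = L/(kA) = 0.0054/(50.1×35.3) = 3.053×10^-6 K/W
R_evacuated perlite = L/(kA) = 0.125/(0.00289×35.3) = 1.225 K/W
R_brass = L/(kA) = 0.0031/(103×35.3) = 8.526×10^-7 K/W
R_total = 1.225 K/W
Q = ΔT / R_total = 207 / 1.225

Q ≈ 169 W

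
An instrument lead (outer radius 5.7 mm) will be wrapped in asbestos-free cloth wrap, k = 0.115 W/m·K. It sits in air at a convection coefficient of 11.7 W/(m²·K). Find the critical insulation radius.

For a cylinder r_cr = k/h = 0.115/11.7
r_cr = 9.83 mm; since the bare radius (5.7 mm) is below r_cr, adding a thin layer of insulation will *increase* heat loss.

r_cr ≈ 9.83 mm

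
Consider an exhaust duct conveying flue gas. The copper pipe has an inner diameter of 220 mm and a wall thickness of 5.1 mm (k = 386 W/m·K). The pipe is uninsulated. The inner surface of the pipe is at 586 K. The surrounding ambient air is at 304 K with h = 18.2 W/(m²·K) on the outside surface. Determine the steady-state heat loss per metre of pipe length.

Cylindrical conduction, so R = ln(r₂/r₁)/(2πkL) per layer, in series:
R_copper pipe wall = ln(115.1/110)/(2π×386×1) = 1.869×10^-5 K/W
R_outer film = 1/(h_o·2πr_oL) = 1/(18.2×2π×0.1151×1) = 0.07598 K/W
R_total = 0.07599 K/W
Q = ΔT/R_total = 282/0.07599

q′ ≈ 3710 W/m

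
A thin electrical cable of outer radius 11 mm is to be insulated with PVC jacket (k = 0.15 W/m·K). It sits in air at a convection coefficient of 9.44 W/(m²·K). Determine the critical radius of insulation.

r_cr ≈ 15.9 mm

For a cylinder r_cr = k/h = 0.15/9.44
r_cr = 15.9 mm; since the bare radius (11 mm) is below r_cr, adding a thin layer of insulation will *increase* heat loss.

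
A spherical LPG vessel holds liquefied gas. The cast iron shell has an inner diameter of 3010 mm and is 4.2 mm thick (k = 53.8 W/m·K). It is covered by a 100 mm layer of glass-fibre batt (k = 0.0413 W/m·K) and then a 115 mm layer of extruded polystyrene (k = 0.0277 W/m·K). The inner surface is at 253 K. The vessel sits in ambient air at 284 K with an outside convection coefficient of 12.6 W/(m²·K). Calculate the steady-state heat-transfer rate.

Each spherical layer contributes R = (1/r_i − 1/r_o)/(4πk):
R_cast iron shell = (1/1.505 − 1/1.5092)/(4π×53.8) = 2.735×10^-6 K/W
R_glass-fibre batt = (1/1.5092 − 1/1.6092)/(4π×0.0413) = 0.07934 K/W
R_extruded polystyrene = (1/1.6092 − 1/1.7242)/(4π×0.0277) = 0.1191 K/W
R_outer film = 1/(h·4πr_o²) = 1/(12.6×4π×1.7242²) = 0.002124 K/W
R_total = 0.2005 K/W
Q = ΔT/R_total = 31/0.2005

Q ≈ 155 W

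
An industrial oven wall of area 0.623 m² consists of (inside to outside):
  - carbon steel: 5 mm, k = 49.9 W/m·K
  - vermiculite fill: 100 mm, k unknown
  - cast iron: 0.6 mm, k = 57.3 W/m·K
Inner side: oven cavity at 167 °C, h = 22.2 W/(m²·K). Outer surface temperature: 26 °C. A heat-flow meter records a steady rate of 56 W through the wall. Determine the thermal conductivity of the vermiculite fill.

k ≈ 0.0656 W/(m·K)

Treating each layer as a thermal resistance in series:
R_inner film = 1/(h_i·A) = 1/(22.2×0.623) = 0.0723 K/W
R_carbon steel = L/(kA) = 0.005/(49.9×0.623) = 1.608×10^-4 K/W
R_cast iron = L/(kA) = 0.0006/(57.3×0.623) = 1.681×10^-5 K/W
Sum of known resistances R_other = 0.07248 K/W
Total R = ΔT/Q = 141/56 = 2.518 K/W
R_vermiculite fill = R_total − R_other = 2.445 K/W
k = L/(R·A) = 0.1/(2.445×0.623)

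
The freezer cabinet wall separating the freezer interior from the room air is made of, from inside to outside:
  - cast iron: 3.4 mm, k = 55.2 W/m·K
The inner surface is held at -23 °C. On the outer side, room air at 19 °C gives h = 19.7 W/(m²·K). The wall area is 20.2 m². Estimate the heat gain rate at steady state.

Q ≈ 16700 W

Using the resistance-network approach (series):
R_cast iron = L/(kA) = 0.0034/(55.2×20.2) = 3.049×10^-6 K/W
R_outer film = 1/(h_o·A) = 1/(19.7×20.2) = 0.002513 K/W
R_total = 0.002516 K/W
Q = ΔT / R_total = 42 / 0.002516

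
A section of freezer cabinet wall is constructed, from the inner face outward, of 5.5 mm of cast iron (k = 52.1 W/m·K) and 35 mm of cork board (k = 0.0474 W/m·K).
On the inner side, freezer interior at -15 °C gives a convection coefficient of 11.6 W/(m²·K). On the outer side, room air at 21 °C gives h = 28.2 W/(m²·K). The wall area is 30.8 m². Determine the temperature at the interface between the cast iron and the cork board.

Treating each layer as a thermal resistance in series:
R_inner film = 1/(h_i·A) = 1/(11.6×30.8) = 0.002799 K/W
R_cast iron = L/(kA) = 0.0055/(52.1×30.8) = 3.427×10^-6 K/W
R_cork board = L/(kA) = 0.035/(0.0474×30.8) = 0.02397 K/W
R_outer film = 1/(h_o·A) = 1/(28.2×30.8) = 0.001151 K/W
R_total = 0.02793 K/W;  Q = ΔT/R_total = 36/0.02793 = 1289 W
T_interface = T_inner + Q·ΣR(inner→interface) = -15 + 1290×0.002802

T ≈ -11.4 °C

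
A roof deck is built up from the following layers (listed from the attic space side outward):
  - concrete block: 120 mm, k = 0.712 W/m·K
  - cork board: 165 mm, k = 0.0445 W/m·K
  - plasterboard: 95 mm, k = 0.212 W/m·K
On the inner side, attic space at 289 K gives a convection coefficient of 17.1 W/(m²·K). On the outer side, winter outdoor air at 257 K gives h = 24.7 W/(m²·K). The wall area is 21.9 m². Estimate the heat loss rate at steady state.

Q ≈ 158 W

Treating each layer as a thermal resistance in series:
R_inner film = 1/(h_i·A) = 1/(17.1×21.9) = 0.00267 K/W
R_concrete block = L/(kA) = 0.12/(0.712×21.9) = 0.007696 K/W
R_cork board = L/(kA) = 0.165/(0.0445×21.9) = 0.1693 K/W
R_plasterboard = L/(kA) = 0.095/(0.212×21.9) = 0.02046 K/W
R_outer film = 1/(h_o·A) = 1/(24.7×21.9) = 0.001849 K/W
R_total = 0.202 K/W
Q = ΔT / R_total = 32 / 0.202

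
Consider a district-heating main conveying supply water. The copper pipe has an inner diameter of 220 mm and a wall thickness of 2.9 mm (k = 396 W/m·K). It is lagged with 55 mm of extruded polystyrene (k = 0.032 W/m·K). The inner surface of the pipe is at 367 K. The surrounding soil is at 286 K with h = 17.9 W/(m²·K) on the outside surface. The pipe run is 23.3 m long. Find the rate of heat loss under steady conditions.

Cylindrical conduction, so R = ln(r₂/r₁)/(2πkL) per layer, in series:
R_copper pipe wall = ln(112.9/110)/(2π×396×23.3) = 4.489×10^-7 K/W
R_extruded polystyrene = ln(167.9/112.9)/(2π×0.032×23.3) = 0.08471 K/W
R_outer film = 1/(h_o·2πr_oL) = 1/(17.9×2π×0.1679×23.3) = 0.002273 K/W
R_total = 0.08699 K/W
Q = ΔT/R_total = 81/0.08699

Q ≈ 931 W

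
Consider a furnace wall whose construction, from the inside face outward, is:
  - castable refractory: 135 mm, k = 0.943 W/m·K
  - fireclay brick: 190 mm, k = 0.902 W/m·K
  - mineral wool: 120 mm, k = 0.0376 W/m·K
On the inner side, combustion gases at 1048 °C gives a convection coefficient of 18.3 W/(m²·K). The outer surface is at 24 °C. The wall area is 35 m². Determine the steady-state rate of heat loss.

Q ≈ 9960 W

Series thermal resistances:
R_inner film = 1/(h_i·A) = 1/(18.3×35) = 0.001561 K/W
R_castable refractory = L/(kA) = 0.135/(0.943×35) = 0.00409 K/W
R_fireclay brick = L/(kA) = 0.19/(0.902×35) = 0.006018 K/W
R_mineral wool = L/(kA) = 0.12/(0.0376×35) = 0.09119 K/W
R_total = 0.1029 K/W
Q = ΔT / R_total = 1024 / 0.1029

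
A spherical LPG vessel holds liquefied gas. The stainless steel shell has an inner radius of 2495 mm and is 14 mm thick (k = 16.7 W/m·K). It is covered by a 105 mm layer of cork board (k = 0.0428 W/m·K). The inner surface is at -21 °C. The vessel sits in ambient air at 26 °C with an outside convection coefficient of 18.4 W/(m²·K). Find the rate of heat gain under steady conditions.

Q ≈ 1550 W

Radial (spherical) resistances in series:
R_stainless steel shell = (1/2.495 − 1/2.509)/(4π×16.7) = 1.066×10^-5 K/W
R_cork board = (1/2.509 − 1/2.614)/(4π×0.0428) = 0.02977 K/W
R_outer film = 1/(h·4πr_o²) = 1/(18.4×4π×2.614²) = 6.329×10^-4 K/W
R_total = 0.03041 K/W
Q = ΔT/R_total = 47/0.03041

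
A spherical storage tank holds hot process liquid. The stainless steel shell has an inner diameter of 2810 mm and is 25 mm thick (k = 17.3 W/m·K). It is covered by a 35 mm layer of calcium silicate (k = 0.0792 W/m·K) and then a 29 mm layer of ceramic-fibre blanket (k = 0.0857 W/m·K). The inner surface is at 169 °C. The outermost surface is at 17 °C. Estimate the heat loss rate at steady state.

Q ≈ 5210 W

For a spherical shell R = (1/r₁ − 1/r₂)/(4πk); film R = 1/(h·4πr²). In series:
R_stainless steel shell = (1/1.405 − 1/1.43)/(4π×17.3) = 5.724×10^-5 K/W
R_calcium silicate = (1/1.43 − 1/1.465)/(4π×0.0792) = 0.01679 K/W
R_ceramic-fibre blanket = (1/1.465 − 1/1.494)/(4π×0.0857) = 0.0123 K/W
R_total = 0.02915 K/W
Q = ΔT/R_total = 152/0.02915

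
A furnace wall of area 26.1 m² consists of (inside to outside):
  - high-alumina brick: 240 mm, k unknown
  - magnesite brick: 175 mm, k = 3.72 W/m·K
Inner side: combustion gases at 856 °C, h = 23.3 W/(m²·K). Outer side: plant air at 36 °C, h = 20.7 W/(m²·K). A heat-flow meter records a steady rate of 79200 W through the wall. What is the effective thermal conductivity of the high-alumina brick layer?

Model the wall as resistances in series:
R_inner film = 1/(h_i·A) = 1/(23.3×26.1) = 0.001644 K/W
R_magnesite brick = L/(kA) = 0.175/(3.72×26.1) = 0.001802 K/W
R_outer film = 1/(h_o·A) = 1/(20.7×26.1) = 0.001851 K/W
Sum of known resistances R_other = 0.005298 K/W
Total R = ΔT/Q = 820/79200 = 0.01035 K/W
R_high-alumina brick = R_total − R_other = 0.005056 K/W
k = L/(R·A) = 0.24/(0.005056×26.1)

k ≈ 1.82 W/(m·K)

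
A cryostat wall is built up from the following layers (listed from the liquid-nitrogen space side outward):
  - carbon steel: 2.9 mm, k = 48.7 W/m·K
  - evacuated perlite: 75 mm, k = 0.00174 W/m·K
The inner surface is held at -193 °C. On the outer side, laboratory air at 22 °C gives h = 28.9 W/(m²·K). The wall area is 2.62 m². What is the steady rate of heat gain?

Q ≈ 13.1 W

Model the wall as resistances in series:
R_carbon steel = L/(kA) = 0.0029/(48.7×2.62) = 2.273×10^-5 K/W
R_evacuated perlite = L/(kA) = 0.075/(0.00174×2.62) = 16.45 K/W
R_outer film = 1/(h_o·A) = 1/(28.9×2.62) = 0.01321 K/W
R_total = 16.46 K/W
Q = ΔT / R_total = 215 / 16.46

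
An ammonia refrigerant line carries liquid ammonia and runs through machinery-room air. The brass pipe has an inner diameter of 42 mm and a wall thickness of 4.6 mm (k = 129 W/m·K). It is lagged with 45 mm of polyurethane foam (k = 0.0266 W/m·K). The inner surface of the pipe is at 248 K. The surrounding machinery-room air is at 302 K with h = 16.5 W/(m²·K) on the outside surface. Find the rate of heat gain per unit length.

Radial resistances (cylindrical: R_cond = ln(r_o/r_i)/(2πkL), R_conv = 1/(h·2πrL)):
R_brass pipe wall = ln(25.6/21)/(2π×129×1) = 2.444×10^-4 K/W
R_polyurethane foam = ln(70.6/25.6)/(2π×0.0266×1) = 6.07 K/W
R_outer film = 1/(h_o·2πr_oL) = 1/(16.5×2π×0.0706×1) = 0.1366 K/W
R_total = 6.207 K/W
Q = ΔT/R_total = 54/6.207

q′ ≈ 8.7 W/m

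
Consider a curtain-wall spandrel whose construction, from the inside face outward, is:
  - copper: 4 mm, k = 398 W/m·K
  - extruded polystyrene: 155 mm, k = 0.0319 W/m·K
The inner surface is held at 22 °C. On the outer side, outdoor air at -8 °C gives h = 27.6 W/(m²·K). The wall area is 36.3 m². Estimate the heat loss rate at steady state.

Q ≈ 222 W

Treating each layer as a thermal resistance in series:
R_copper = L/(kA) = 0.004/(398×36.3) = 2.769×10^-7 K/W
R_extruded polystyrene = L/(kA) = 0.155/(0.0319×36.3) = 0.1339 K/W
R_outer film = 1/(h_o·A) = 1/(27.6×36.3) = 9.981×10^-4 K/W
R_total = 0.1349 K/W
Q = ΔT / R_total = 30 / 0.1349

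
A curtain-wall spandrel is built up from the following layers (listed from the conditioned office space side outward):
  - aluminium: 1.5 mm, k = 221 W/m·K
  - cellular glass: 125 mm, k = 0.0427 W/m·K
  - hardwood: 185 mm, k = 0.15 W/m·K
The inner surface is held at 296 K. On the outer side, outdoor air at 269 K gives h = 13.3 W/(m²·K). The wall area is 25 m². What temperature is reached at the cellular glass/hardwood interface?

Using the resistance-network approach (series):
R_aluminium = L/(kA) = 0.0015/(221×25) = 2.715×10^-7 K/W
R_cellular glass = L/(kA) = 0.125/(0.0427×25) = 0.1171 K/W
R_hardwood = L/(kA) = 0.185/(0.15×25) = 0.04933 K/W
R_outer film = 1/(h_o·A) = 1/(13.3×25) = 0.003008 K/W
R_total = 0.1694 K/W;  Q = ΔT/R_total = 27/0.1694 = 159.4 W
T_interface = T_inner − Q·ΣR(inner→interface) = 296 − 159×0.1171

T ≈ 277 K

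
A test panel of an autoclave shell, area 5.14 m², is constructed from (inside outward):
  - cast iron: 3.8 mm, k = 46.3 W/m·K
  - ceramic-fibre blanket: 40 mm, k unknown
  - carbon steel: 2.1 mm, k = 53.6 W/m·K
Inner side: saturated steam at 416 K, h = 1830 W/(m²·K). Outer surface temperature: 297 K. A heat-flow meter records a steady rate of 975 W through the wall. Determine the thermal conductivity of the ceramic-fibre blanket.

Model the wall as resistances in series:
R_inner film = 1/(h_i·A) = 1/(1830×5.14) = 1.063×10^-4 K/W
R_cast iron = L/(kA) = 0.0038/(46.3×5.14) = 1.597×10^-5 K/W
R_carbon steel = L/(kA) = 0.0021/(53.6×5.14) = 7.622×10^-6 K/W
Sum of known resistances R_other = 1.299×10^-4 K/W
Total R = ΔT/Q = 119/975 = 0.1221 K/W
R_ceramic-fibre blanket = R_total − R_other = 0.1219 K/W
k = L/(R·A) = 0.04/(0.1219×5.14)

k ≈ 0.0638 W/(m·K)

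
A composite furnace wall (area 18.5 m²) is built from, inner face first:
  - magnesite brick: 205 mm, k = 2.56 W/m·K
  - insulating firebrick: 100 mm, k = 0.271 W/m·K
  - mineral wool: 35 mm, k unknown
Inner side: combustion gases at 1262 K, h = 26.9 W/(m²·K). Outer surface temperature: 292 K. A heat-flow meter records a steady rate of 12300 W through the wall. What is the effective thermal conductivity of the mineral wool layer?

Treating each layer as a thermal resistance in series:
R_inner film = 1/(h_i·A) = 1/(26.9×18.5) = 0.002009 K/W
R_magnesite brick = L/(kA) = 0.205/(2.56×18.5) = 0.004329 K/W
R_insulating firebrick = L/(kA) = 0.1/(0.271×18.5) = 0.01995 K/W
Sum of known resistances R_other = 0.02628 K/W
Total R = ΔT/Q = 970/12300 = 0.07886 K/W
R_mineral wool = R_total − R_other = 0.05258 K/W
k = L/(R·A) = 0.035/(0.05258×18.5)

k ≈ 0.036 W/(m·K)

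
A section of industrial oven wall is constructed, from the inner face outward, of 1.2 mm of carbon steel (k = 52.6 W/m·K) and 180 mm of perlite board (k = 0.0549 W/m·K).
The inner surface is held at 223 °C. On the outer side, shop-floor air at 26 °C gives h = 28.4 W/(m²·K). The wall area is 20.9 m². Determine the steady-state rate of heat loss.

Q ≈ 1240 W

Using the resistance-network approach (series):
R_carbon steel = L/(kA) = 0.0012/(52.6×20.9) = 1.092×10^-6 K/W
R_perlite board = L/(kA) = 0.18/(0.0549×20.9) = 0.1569 K/W
R_outer film = 1/(h_o·A) = 1/(28.4×20.9) = 0.001685 K/W
R_total = 0.1586 K/W
Q = ΔT / R_total = 197 / 0.1586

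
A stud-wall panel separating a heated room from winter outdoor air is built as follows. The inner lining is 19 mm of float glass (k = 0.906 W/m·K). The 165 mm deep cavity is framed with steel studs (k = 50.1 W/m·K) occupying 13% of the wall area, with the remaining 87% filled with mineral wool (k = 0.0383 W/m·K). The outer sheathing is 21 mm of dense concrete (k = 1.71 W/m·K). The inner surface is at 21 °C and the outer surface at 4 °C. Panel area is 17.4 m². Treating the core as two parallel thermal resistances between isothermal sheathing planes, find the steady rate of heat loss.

Q ≈ 5060 W

Sheathing layers in series; stud and cavity paths in parallel between them.
R_inner = 0.019/(0.906×17.4) = 0.001205 K/W
R_stud  = 0.165/(50.1×0.13×17.4) = 0.001456 K/W
R_cav   = 0.165/(0.0383×0.87×17.4) = 0.2846 K/W
1/R_core = 1/R_stud + 1/R_cav → R_core = 0.001449 K/W
R_outer = 0.021/(1.71×17.4) = 7.058×10^-4 K/W
R_total = 0.00336 K/W
Q = ΔT/R_total = 17/0.00336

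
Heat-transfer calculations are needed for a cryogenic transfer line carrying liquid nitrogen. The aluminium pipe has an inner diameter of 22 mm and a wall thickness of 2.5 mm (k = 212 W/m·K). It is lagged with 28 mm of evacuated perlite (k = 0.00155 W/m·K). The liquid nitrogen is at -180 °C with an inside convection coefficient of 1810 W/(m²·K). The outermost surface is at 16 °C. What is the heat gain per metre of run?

q′ ≈ 1.7 W/m

Radial resistances (cylindrical: R_cond = ln(r_o/r_i)/(2πkL), R_conv = 1/(h·2πrL)):
R_inner film = 1/(h_i·2πr₁L) = 1/(1810×2π×0.011×1) = 0.007994 K/W
R_aluminium pipe wall = ln(13.5/11)/(2π×212×1) = 1.537×10^-4 K/W
R_evacuated perlite = ln(41.5/13.5)/(2π×0.00155×1) = 115.3 K/W
R_total = 115.3 K/W
Q = ΔT/R_total = 196/115.3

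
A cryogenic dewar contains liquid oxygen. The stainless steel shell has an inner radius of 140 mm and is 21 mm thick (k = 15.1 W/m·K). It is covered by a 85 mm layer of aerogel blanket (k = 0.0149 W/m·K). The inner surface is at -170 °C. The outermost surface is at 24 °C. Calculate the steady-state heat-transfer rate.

For a spherical shell R = (1/r₁ − 1/r₂)/(4πk); film R = 1/(h·4πr²). In series:
R_stainless steel shell = (1/0.14 − 1/0.161)/(4π×15.1) = 0.00491 K/W
R_aerogel blanket = (1/0.161 − 1/0.246)/(4π×0.0149) = 11.46 K/W
R_total = 11.47 K/W
Q = ΔT/R_total = 194/11.47

Q ≈ 16.9 W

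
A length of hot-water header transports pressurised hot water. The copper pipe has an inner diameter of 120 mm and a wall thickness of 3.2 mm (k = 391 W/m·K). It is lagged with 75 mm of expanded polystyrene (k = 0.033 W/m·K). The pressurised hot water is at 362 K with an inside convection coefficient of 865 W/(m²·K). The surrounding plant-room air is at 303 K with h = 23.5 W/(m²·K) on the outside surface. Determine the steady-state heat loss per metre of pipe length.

q′ ≈ 15.4 W/m

Per-layer cylindrical resistances, series-summed:
R_inner film = 1/(h_i·2πr₁L) = 1/(865×2π×0.06×1) = 0.003067 K/W
R_copper pipe wall = ln(63.2/60)/(2π×391×1) = 2.115×10^-5 K/W
R_expanded polystyrene = ln(138.2/63.2)/(2π×0.033×1) = 3.773 K/W
R_outer film = 1/(h_o·2πr_oL) = 1/(23.5×2π×0.1382×1) = 0.04901 K/W
R_total = 3.826 K/W
Q = ΔT/R_total = 59/3.826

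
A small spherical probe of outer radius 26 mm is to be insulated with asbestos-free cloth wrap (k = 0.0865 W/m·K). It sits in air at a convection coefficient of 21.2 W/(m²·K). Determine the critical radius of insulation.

r_cr ≈ 8.16 mm

For a sphere r_cr = 2k/h = 2×0.0865/21.2
r_cr = 8.16 mm; since the bare radius (26 mm) is above r_cr, any added insulation will reduce heat loss.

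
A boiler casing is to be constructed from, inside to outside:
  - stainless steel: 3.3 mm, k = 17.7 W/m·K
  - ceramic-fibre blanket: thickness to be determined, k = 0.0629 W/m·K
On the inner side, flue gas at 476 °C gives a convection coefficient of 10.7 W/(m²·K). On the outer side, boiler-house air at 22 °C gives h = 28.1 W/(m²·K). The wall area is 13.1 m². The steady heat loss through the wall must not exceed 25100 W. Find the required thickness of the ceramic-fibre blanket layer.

L ≈ 6.78 mm

Treating each layer as a thermal resistance in series:
R_inner film = 1/(h_i·A) = 1/(10.7×13.1) = 0.007134 K/W
R_stainless steel = L/(kA) = 0.0033/(17.7×13.1) = 1.423×10^-5 K/W
R_outer film = 1/(h_o·A) = 1/(28.1×13.1) = 0.002717 K/W
Sum of the known resistances R_other = 0.009865 K/W
Required total resistance R_tot = ΔT/Q_allow = 454/25100 = 0.01809 K/W
R_ceramic-fibre blanket = R_tot − R_other = 0.008223 K/W
L = R·k·A = 0.008223×0.0629×13.1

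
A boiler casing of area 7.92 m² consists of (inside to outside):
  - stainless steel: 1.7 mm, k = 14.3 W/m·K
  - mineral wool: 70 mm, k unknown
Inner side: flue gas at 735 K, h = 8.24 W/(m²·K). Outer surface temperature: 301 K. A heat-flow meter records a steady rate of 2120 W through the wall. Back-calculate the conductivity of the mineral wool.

Treating each layer as a thermal resistance in series:
R_inner film = 1/(h_i·A) = 1/(8.24×7.92) = 0.01532 K/W
R_stainless steel = L/(kA) = 0.0017/(14.3×7.92) = 1.501×10^-5 K/W
Sum of known resistances R_other = 0.01534 K/W
Total R = ΔT/Q = 434/2120 = 0.2047 K/W
R_mineral wool = R_total − R_other = 0.1894 K/W
k = L/(R·A) = 0.07/(0.1894×7.92)

k ≈ 0.0467 W/(m·K)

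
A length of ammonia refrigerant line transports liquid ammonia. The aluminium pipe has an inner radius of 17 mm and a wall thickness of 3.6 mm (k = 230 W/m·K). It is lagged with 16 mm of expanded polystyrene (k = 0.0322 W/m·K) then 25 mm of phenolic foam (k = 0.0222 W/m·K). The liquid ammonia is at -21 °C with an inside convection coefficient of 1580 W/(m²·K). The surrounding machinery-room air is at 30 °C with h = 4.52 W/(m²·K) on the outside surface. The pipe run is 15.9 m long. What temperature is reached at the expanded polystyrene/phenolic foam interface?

Treating each annulus and film as a series resistance:
R_inner film = 1/(h_i·2πr₁L) = 1/(1580×2π×0.017×15.9) = 3.727×10^-4 K/W
R_aluminium pipe wall = ln(20.6/17)/(2π×230×15.9) = 8.359×10^-6 K/W
R_expanded polystyrene = ln(36.6/20.6)/(2π×0.0322×15.9) = 0.1787 K/W
R_phenolic foam = ln(61.6/36.6)/(2π×0.0222×15.9) = 0.2347 K/W
R_outer film = 1/(h_o·2πr_oL) = 1/(4.52×2π×0.0616×15.9) = 0.03595 K/W
R_total = 0.4497 K/W
Q = ΔT/R_total = 51/0.4497
Q = 113 W
T_interface = T_inner + Q·ΣR(inner→interface) = -21 + 113×0.1791

T ≈ -0.696 °C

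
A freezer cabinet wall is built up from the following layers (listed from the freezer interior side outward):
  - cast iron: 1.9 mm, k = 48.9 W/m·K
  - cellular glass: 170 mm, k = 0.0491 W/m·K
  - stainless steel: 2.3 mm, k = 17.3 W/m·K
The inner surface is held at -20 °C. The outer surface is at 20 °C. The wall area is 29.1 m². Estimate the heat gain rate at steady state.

Q ≈ 336 W

Treating each layer as a thermal resistance in series:
R_cast iron = L/(kA) = 0.0019/(48.9×29.1) = 1.335×10^-6 K/W
R_cellular glass = L/(kA) = 0.17/(0.0491×29.1) = 0.119 K/W
R_stainless steel = L/(kA) = 0.0023/(17.3×29.1) = 4.569×10^-6 K/W
R_total = 0.119 K/W
Q = ΔT / R_total = 40 / 0.119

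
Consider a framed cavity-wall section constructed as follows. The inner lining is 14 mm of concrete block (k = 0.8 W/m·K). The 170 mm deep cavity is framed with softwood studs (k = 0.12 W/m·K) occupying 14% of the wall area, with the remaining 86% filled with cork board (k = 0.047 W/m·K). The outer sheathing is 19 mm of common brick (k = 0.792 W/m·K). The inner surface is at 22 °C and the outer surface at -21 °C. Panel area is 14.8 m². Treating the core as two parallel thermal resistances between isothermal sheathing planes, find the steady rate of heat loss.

Sheathing layers in series; stud and cavity paths in parallel between them.
R_inner = 0.014/(0.8×14.8) = 0.001182 K/W
R_stud  = 0.17/(0.12×0.14×14.8) = 0.6837 K/W
R_cav   = 0.17/(0.047×0.86×14.8) = 0.2842 K/W
1/R_core = 1/R_stud + 1/R_cav → R_core = 0.2007 K/W
R_outer = 0.019/(0.792×14.8) = 0.001621 K/W
R_total = 0.2035 K/W
Q = ΔT/R_total = 43/0.2035

Q ≈ 211 W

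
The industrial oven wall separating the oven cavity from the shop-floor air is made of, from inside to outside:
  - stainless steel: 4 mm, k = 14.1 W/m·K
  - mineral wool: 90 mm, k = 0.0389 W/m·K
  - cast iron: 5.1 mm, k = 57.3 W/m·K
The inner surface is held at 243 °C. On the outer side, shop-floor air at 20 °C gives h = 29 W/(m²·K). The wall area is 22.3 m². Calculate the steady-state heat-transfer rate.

Model the wall as resistances in series:
R_stainless steel = L/(kA) = 0.004/(14.1×22.3) = 1.272×10^-5 K/W
R_mineral wool = L/(kA) = 0.09/(0.0389×22.3) = 0.1037 K/W
R_cast iron = L/(kA) = 0.0051/(57.3×22.3) = 3.991×10^-6 K/W
R_outer film = 1/(h_o·A) = 1/(29×22.3) = 0.001546 K/W
R_total = 0.1053 K/W
Q = ΔT / R_total = 223 / 0.1053

Q ≈ 2120 W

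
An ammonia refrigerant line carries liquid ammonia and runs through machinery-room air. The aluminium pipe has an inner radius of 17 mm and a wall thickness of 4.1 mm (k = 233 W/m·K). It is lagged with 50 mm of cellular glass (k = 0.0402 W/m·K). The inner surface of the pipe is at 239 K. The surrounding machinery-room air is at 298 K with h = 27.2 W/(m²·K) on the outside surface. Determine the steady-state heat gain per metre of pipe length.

q′ ≈ 12.1 W/m

Cylindrical conduction, so R = ln(r₂/r₁)/(2πkL) per layer, in series:
R_aluminium pipe wall = ln(21.1/17)/(2π×233×1) = 1.476×10^-4 K/W
R_cellular glass = ln(71.1/21.1)/(2π×0.0402×1) = 4.81 K/W
R_outer film = 1/(h_o·2πr_oL) = 1/(27.2×2π×0.0711×1) = 0.0823 K/W
R_total = 4.892 K/W
Q = ΔT/R_total = 59/4.892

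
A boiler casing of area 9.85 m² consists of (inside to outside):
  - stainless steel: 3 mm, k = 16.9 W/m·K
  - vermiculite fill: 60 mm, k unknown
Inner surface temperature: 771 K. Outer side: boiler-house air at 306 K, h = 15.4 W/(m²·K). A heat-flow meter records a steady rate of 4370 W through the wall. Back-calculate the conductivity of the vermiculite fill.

k ≈ 0.061 W/(m·K)

Treating each layer as a thermal resistance in series:
R_stainless steel = L/(kA) = 0.003/(16.9×9.85) = 1.802×10^-5 K/W
R_outer film = 1/(h_o·A) = 1/(15.4×9.85) = 0.006592 K/W
Sum of known resistances R_other = 0.00661 K/W
Total R = ΔT/Q = 465/4370 = 0.1064 K/W
R_vermiculite fill = R_total − R_other = 0.0998 K/W
k = L/(R·A) = 0.06/(0.0998×9.85)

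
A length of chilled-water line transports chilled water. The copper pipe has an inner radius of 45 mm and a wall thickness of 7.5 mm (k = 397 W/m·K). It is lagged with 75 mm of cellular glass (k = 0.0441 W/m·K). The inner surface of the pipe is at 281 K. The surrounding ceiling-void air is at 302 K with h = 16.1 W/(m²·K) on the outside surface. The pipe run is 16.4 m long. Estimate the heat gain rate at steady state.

Q ≈ 105 W

Treating each annulus and film as a series resistance:
R_copper pipe wall = ln(52.5/45)/(2π×397×16.4) = 3.768×10^-6 K/W
R_cellular glass = ln(127.5/52.5)/(2π×0.0441×16.4) = 0.1953 K/W
R_outer film = 1/(h_o·2πr_oL) = 1/(16.1×2π×0.1275×16.4) = 0.004728 K/W
R_total = 0.2 K/W
Q = ΔT/R_total = 21/0.2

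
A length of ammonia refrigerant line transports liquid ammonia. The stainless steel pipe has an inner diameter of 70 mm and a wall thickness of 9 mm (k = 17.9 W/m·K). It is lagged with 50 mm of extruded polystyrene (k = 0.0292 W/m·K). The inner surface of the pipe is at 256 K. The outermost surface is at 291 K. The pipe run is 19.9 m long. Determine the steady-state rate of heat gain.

Q ≈ 168 W

Cylindrical conduction, so R = ln(r₂/r₁)/(2πkL) per layer, in series:
R_stainless steel pipe wall = ln(44/35)/(2π×17.9×19.9) = 1.022×10^-4 K/W
R_extruded polystyrene = ln(94/44)/(2π×0.0292×19.9) = 0.2079 K/W
R_total = 0.208 K/W
Q = ΔT/R_total = 35/0.208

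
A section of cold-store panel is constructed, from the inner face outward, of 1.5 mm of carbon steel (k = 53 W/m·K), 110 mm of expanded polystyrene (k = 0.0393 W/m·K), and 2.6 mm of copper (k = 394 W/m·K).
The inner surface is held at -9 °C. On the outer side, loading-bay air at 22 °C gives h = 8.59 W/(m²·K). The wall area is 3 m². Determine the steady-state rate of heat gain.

Series thermal resistances:
R_carbon steel = L/(kA) = 0.0015/(53×3) = 9.434×10^-6 K/W
R_expanded polystyrene = L/(kA) = 0.11/(0.0393×3) = 0.933 K/W
R_copper = L/(kA) = 0.0026/(394×3) = 2.2×10^-6 K/W
R_outer film = 1/(h_o·A) = 1/(8.59×3) = 0.0388 K/W
R_total = 0.9718 K/W
Q = ΔT / R_total = 31 / 0.9718

Q ≈ 31.9 W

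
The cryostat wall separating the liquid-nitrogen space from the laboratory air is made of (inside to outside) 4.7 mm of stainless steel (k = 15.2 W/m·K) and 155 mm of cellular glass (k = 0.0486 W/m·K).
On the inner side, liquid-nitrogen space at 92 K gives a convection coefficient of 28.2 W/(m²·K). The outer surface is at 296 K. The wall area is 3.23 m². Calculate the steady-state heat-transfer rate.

Treating each layer as a thermal resistance in series:
R_inner film = 1/(h_i·A) = 1/(28.2×3.23) = 0.01098 K/W
R_stainless steel = L/(kA) = 0.0047/(15.2×3.23) = 9.573×10^-5 K/W
R_cellular glass = L/(kA) = 0.155/(0.0486×3.23) = 0.9874 K/W
R_total = 0.9985 K/W
Q = ΔT / R_total = 204 / 0.9985

Q ≈ 204 W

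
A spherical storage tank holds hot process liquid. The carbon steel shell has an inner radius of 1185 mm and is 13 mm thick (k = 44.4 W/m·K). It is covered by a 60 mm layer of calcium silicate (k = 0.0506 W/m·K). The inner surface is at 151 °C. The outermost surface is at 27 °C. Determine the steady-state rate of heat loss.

Q ≈ 1980 W

Spherical conduction: R = (1/r_in − 1/r_out)/(4πk) per layer; series-sum.
R_carbon steel shell = (1/1.185 − 1/1.198)/(4π×44.4) = 1.641×10^-5 K/W
R_calcium silicate = (1/1.198 − 1/1.258)/(4π×0.0506) = 0.06261 K/W
R_total = 0.06263 K/W
Q = ΔT/R_total = 124/0.06263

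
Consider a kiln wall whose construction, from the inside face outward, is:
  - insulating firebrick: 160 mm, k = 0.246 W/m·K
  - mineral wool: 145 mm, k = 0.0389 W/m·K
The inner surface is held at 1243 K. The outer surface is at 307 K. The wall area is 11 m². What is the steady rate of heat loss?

Q ≈ 2350 W

Treating each layer as a thermal resistance in series:
R_insulating firebrick = L/(kA) = 0.16/(0.246×11) = 0.05913 K/W
R_mineral wool = L/(kA) = 0.145/(0.0389×11) = 0.3389 K/W
R_total = 0.398 K/W
Q = ΔT / R_total = 936 / 0.398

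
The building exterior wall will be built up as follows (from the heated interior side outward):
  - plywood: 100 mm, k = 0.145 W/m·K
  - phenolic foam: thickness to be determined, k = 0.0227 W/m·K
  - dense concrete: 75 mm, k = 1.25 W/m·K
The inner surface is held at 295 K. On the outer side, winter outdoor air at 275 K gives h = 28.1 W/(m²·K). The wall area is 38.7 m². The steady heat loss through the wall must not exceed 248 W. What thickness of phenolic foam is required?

L ≈ 53 mm

Using the resistance-network approach (series):
R_plywood = L/(kA) = 0.1/(0.145×38.7) = 0.01782 K/W
R_dense concrete = L/(kA) = 0.075/(1.25×38.7) = 0.00155 K/W
R_outer film = 1/(h_o·A) = 1/(28.1×38.7) = 9.196×10^-4 K/W
Sum of the known resistances R_other = 0.02029 K/W
Required total resistance R_tot = ΔT/Q_allow = 20/248 = 0.08065 K/W
R_phenolic foam = R_tot − R_other = 0.06035 K/W
L = R·k·A = 0.06035×0.0227×38.7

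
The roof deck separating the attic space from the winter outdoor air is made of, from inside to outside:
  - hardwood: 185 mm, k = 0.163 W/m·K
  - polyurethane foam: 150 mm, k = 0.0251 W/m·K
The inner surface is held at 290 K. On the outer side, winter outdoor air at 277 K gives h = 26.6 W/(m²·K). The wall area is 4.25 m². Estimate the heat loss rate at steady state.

Q ≈ 7.73 W

Model the wall as resistances in series:
R_hardwood = L/(kA) = 0.185/(0.163×4.25) = 0.2671 K/W
R_polyurethane foam = L/(kA) = 0.15/(0.0251×4.25) = 1.406 K/W
R_outer film = 1/(h_o·A) = 1/(26.6×4.25) = 0.008846 K/W
R_total = 1.682 K/W
Q = ΔT / R_total = 13 / 1.682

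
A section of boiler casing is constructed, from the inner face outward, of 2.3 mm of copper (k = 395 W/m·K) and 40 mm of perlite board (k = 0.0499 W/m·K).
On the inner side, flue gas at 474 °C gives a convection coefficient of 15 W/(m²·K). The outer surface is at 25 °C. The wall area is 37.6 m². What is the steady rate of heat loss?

Q ≈ 19400 W

Using the resistance-network approach (series):
R_inner film = 1/(h_i·A) = 1/(15×37.6) = 0.001773 K/W
R_copper = L/(kA) = 0.0023/(395×37.6) = 1.549×10^-7 K/W
R_perlite board = L/(kA) = 0.04/(0.0499×37.6) = 0.02132 K/W
R_total = 0.02309 K/W
Q = ΔT / R_total = 449 / 0.02309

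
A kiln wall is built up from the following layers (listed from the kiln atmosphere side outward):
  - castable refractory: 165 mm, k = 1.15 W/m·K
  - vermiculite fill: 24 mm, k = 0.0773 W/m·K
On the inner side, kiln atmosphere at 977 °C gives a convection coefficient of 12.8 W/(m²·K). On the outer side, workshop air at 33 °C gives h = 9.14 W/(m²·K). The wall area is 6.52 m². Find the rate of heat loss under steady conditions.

Q ≈ 9590 W

Treating each layer as a thermal resistance in series:
R_inner film = 1/(h_i·A) = 1/(12.8×6.52) = 0.01198 K/W
R_castable refractory = L/(kA) = 0.165/(1.15×6.52) = 0.02201 K/W
R_vermiculite fill = L/(kA) = 0.024/(0.0773×6.52) = 0.04762 K/W
R_outer film = 1/(h_o·A) = 1/(9.14×6.52) = 0.01678 K/W
R_total = 0.09839 K/W
Q = ΔT / R_total = 944 / 0.09839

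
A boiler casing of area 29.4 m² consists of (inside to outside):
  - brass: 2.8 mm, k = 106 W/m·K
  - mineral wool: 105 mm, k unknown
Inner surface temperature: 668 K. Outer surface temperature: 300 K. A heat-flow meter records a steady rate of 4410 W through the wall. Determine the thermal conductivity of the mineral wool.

Model the wall as resistances in series:
R_brass = L/(kA) = 0.0028/(106×29.4) = 8.985×10^-7 K/W
Sum of known resistances R_other = 8.985×10^-7 K/W
Total R = ΔT/Q = 368/4410 = 0.08345 K/W
R_mineral wool = R_total − R_other = 0.08345 K/W
k = L/(R·A) = 0.105/(0.08345×29.4)

k ≈ 0.0428 W/(m·K)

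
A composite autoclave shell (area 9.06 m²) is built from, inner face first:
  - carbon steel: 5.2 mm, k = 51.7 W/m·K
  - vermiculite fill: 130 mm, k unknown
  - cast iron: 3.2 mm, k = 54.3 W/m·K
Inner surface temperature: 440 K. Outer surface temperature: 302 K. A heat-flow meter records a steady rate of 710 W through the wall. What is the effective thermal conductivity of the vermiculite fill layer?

k ≈ 0.0738 W/(m·K)

Treating each layer as a thermal resistance in series:
R_carbon steel = L/(kA) = 0.0052/(51.7×9.06) = 1.11×10^-5 K/W
R_cast iron = L/(kA) = 0.0032/(54.3×9.06) = 6.505×10^-6 K/W
Sum of known resistances R_other = 1.761×10^-5 K/W
Total R = ΔT/Q = 138/710 = 0.1944 K/W
R_vermiculite fill = R_total − R_other = 0.1943 K/W
k = L/(R·A) = 0.13/(0.1943×9.06)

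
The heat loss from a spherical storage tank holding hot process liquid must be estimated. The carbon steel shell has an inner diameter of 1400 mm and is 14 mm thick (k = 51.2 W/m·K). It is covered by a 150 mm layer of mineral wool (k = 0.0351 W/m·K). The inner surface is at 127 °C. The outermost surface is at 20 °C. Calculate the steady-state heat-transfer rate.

Each spherical layer contributes R = (1/r_i − 1/r_o)/(4πk):
R_carbon steel shell = (1/0.7 − 1/0.714)/(4π×51.2) = 4.354×10^-5 K/W
R_mineral wool = (1/0.714 − 1/0.864)/(4π×0.0351) = 0.5513 K/W
R_total = 0.5513 K/W
Q = ΔT/R_total = 107/0.5513

Q ≈ 194 W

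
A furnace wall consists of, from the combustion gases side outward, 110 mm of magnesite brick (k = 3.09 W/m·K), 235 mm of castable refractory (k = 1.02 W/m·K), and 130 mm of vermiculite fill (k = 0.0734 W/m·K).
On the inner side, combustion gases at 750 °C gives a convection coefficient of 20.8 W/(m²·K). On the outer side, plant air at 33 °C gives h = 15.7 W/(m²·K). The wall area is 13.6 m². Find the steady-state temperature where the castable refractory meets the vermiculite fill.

T ≈ 645 °C

Series thermal resistances:
R_inner film = 1/(h_i·A) = 1/(20.8×13.6) = 0.003535 K/W
R_magnesite brick = L/(kA) = 0.11/(3.09×13.6) = 0.002618 K/W
R_castable refractory = L/(kA) = 0.235/(1.02×13.6) = 0.01694 K/W
R_vermiculite fill = L/(kA) = 0.13/(0.0734×13.6) = 0.1302 K/W
R_outer film = 1/(h_o·A) = 1/(15.7×13.6) = 0.004683 K/W
R_total = 0.158 K/W;  Q = ΔT/R_total = 717/0.158 = 4538 W
T_interface = T_inner − Q·ΣR(inner→interface) = 750 − 4540×0.02309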